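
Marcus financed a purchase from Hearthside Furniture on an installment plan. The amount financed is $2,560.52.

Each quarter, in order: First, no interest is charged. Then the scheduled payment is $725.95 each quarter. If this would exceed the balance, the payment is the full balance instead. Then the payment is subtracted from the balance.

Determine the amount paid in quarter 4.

$382.67

Quarter 1: opening $2,560.52; payment $725.95; balance $1,834.57
Quarter 2: opening $1,834.57; payment $725.95; balance $1,108.62
Quarter 3: opening $1,108.62; payment $725.95; balance $382.67
Quarter 4: opening $382.67; payment $382.67; balance $0.00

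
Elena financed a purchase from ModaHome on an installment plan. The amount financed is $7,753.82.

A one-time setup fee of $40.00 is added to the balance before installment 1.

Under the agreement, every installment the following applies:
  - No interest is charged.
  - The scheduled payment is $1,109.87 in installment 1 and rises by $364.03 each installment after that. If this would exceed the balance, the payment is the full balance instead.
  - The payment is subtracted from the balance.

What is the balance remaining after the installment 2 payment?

# | Opening | Payment | End bal
1 | $7,793.82 | $1,109.87 | $6,683.95
2 | $6,683.95 | $1,473.90 | $5,210.05

$5,210.05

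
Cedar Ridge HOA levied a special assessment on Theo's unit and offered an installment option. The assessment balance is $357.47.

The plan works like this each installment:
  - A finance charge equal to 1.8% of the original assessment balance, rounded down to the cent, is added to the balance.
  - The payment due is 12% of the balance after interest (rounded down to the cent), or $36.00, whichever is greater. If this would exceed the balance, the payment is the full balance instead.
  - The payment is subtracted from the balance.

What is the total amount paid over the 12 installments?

$434.63

Installment 1: $357.47 +$6.43 interest = $363.90; pay $43.66 → $320.24
Installment 2: $320.24 +$6.43 interest = $326.67; pay $39.20 → $287.47
Installment 3: $287.47 +$6.43 interest = $293.90; pay $36.00 → $257.90
Installment 4: $257.90 +$6.43 interest = $264.33; pay $36.00 → $228.33
Installment 5: $228.33 +$6.43 interest = $234.76; pay $36.00 → $198.76
Installment 6: $198.76 +$6.43 interest = $205.19; pay $36.00 → $169.19
Installment 7: $169.19 +$6.43 interest = $175.62; pay $36.00 → $139.62
Installment 8: $139.62 +$6.43 interest = $146.05; pay $36.00 → $110.05
Installment 9: $110.05 +$6.43 interest = $116.48; pay $36.00 → $80.48
Installment 10: $80.48 +$6.43 interest = $86.91; pay $36.00 → $50.91
Installment 11: $50.91 +$6.43 interest = $57.34; pay $36.00 → $21.34
Installment 12: $21.34 +$6.43 interest = $27.77; pay $27.77 → $0.00
Total paid: $434.63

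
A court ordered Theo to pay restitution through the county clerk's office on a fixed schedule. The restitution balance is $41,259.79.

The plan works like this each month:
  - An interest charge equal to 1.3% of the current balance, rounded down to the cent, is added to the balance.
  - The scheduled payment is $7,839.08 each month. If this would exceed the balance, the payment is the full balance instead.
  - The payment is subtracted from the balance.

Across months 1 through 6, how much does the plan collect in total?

# | Opening | Interest | Payment | End bal
1 | $41,259.79 | $536.37 | $7,839.08 | $33,957.08
2 | $33,957.08 | $441.44 | $7,839.08 | $26,559.44
3 | $26,559.44 | $345.27 | $7,839.08 | $19,065.63
4 | $19,065.63 | $247.85 | $7,839.08 | $11,474.40
5 | $11,474.40 | $149.16 | $7,839.08 | $3,784.48
6 | $3,784.48 | $49.19 | $3,833.67 | $0.00
Total paid: $43,029.07

$43,029.07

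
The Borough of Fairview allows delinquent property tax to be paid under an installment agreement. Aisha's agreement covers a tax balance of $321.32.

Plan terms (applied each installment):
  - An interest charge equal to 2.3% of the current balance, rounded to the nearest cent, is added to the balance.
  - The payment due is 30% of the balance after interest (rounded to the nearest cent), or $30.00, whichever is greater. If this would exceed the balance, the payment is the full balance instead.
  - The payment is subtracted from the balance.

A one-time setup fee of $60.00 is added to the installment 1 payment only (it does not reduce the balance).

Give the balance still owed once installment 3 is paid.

Installment 1: opening $321.32; interest $7.39 → $328.71; payment $98.61 (+ $60.00 fee); balance $230.10
Installment 2: opening $230.10; interest $5.29 → $235.39; payment $70.62; balance $164.77
Installment 3: opening $164.77; interest $3.79 → $168.56; payment $50.57; balance $117.99

$117.99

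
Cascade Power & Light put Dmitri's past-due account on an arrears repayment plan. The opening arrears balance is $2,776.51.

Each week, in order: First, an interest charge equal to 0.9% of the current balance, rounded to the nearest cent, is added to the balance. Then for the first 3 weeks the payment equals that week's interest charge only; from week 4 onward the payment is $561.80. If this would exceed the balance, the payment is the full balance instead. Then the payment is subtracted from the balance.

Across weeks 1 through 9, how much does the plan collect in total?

$2,928.06

Week 1: opening $2,776.51; interest $24.99 → $2,801.50; payment $24.99; balance $2,776.51
Week 2: opening $2,776.51; interest $24.99 → $2,801.50; payment $24.99; balance $2,776.51
Week 3: opening $2,776.51; interest $24.99 → $2,801.50; payment $24.99; balance $2,776.51
Week 4: opening $2,776.51; interest $24.99 → $2,801.50; payment $561.80; balance $2,239.70
Week 5: opening $2,239.70; interest $20.16 → $2,259.86; payment $561.80; balance $1,698.06
Week 6: opening $1,698.06; interest $15.28 → $1,713.34; payment $561.80; balance $1,151.54
Week 7: opening $1,151.54; interest $10.36 → $1,161.90; payment $561.80; balance $600.10
Week 8: opening $600.10; interest $5.40 → $605.50; payment $561.80; balance $43.70
Week 9: opening $43.70; interest $0.39 → $44.09; payment $44.09; balance $0.00
Total paid: $2,928.06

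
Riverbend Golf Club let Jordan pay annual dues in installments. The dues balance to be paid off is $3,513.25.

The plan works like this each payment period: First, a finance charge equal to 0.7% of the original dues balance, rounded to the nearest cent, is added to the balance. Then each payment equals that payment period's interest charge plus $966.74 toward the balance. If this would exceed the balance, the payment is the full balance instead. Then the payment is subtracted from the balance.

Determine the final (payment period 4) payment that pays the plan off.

$637.62

Payment period 1: $3,513.25 +$24.59 interest = $3,537.84; pay $991.33 → $2,546.51
Payment period 2: $2,546.51 +$24.59 interest = $2,571.10; pay $991.33 → $1,579.77
Payment period 3: $1,579.77 +$24.59 interest = $1,604.36; pay $991.33 → $613.03
Payment period 4: $613.03 +$24.59 interest = $637.62; pay $637.62 → $0.00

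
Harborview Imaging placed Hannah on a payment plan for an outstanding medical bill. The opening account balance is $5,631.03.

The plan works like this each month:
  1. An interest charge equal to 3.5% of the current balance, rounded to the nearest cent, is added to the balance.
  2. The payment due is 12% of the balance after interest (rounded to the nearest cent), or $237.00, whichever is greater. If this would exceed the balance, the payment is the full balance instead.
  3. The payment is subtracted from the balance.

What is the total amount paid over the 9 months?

$4,458.68

Month 1: opening $5,631.03; interest $197.09 → $5,828.12; payment $699.37; balance $5,128.75
Month 2: opening $5,128.75; interest $179.51 → $5,308.26; payment $636.99; balance $4,671.27
Month 3: opening $4,671.27; interest $163.49 → $4,834.76; payment $580.17; balance $4,254.59
Month 4: opening $4,254.59; interest $148.91 → $4,403.50; payment $528.42; balance $3,875.08
Month 5: opening $3,875.08; interest $135.63 → $4,010.71; payment $481.29; balance $3,529.42
Month 6: opening $3,529.42; interest $123.53 → $3,652.95; payment $438.35; balance $3,214.60
Month 7: opening $3,214.60; interest $112.51 → $3,327.11; payment $399.25; balance $2,927.86
Month 8: opening $2,927.86; interest $102.48 → $3,030.34; payment $363.64; balance $2,666.70
Month 9: opening $2,666.70; interest $93.33 → $2,760.03; payment $331.20; balance $2,428.83
Total paid: $4,458.68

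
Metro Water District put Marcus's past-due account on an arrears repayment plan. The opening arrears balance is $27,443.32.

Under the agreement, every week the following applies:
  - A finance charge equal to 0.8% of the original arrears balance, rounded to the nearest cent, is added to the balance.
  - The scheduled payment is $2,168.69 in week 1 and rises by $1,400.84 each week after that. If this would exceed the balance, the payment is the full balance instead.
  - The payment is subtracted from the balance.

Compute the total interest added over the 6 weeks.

$1,317.30

Week 1: $27,443.32 +$219.55 interest = $27,662.87; pay $2,168.69 → $25,494.18
Week 2: $25,494.18 +$219.55 interest = $25,713.73; pay $3,569.53 → $22,144.20
Week 3: $22,144.20 +$219.55 interest = $22,363.75; pay $4,970.37 → $17,393.38
Week 4: $17,393.38 +$219.55 interest = $17,612.93; pay $6,371.21 → $11,241.72
Week 5: $11,241.72 +$219.55 interest = $11,461.27; pay $7,772.05 → $3,689.22
Week 6: $3,689.22 +$219.55 interest = $3,908.77; pay $3,908.77 → $0.00
Total interest: $219.55 + $219.55 + $219.55 + $219.55 + $219.55 + $219.55 = $1,317.30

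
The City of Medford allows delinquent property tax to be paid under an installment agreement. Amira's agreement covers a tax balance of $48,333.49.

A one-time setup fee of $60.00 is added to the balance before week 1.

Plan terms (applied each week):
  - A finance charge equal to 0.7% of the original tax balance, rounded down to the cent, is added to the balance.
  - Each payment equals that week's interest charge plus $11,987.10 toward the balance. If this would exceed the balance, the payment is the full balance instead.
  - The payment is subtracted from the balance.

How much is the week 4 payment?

# | Opening | Interest | Payment | End bal
1 | $48,393.49 | $338.33 | $12,325.43 | $36,406.39
2 | $36,406.39 | $338.33 | $12,325.43 | $24,419.29
3 | $24,419.29 | $338.33 | $12,325.43 | $12,432.19
4 | $12,432.19 | $338.33 | $12,325.43 | $445.09

$12,325.43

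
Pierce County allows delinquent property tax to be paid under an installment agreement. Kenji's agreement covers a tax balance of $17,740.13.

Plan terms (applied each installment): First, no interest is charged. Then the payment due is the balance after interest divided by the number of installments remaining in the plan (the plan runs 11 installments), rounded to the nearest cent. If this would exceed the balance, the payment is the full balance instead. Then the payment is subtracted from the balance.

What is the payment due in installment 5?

Installment 1: opening $17,740.13; payment $1,612.74; balance $16,127.39
Installment 2: opening $16,127.39; payment $1,612.74; balance $14,514.65
Installment 3: opening $14,514.65; payment $1,612.74; balance $12,901.91
Installment 4: opening $12,901.91; payment $1,612.74; balance $11,289.17
Installment 5: opening $11,289.17; payment $1,612.74; balance $9,676.43

$1,612.74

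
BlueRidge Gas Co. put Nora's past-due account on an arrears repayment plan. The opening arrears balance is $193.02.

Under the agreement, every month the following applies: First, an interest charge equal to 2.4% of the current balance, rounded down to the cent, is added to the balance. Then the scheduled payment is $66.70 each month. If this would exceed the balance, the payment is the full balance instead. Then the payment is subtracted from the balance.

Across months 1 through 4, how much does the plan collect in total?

# | Opening | Interest | Payment | End bal
1 | $193.02 | $4.63 | $66.70 | $130.95
2 | $130.95 | $3.14 | $66.70 | $67.39
3 | $67.39 | $1.61 | $66.70 | $2.30
4 | $2.30 | $0.05 | $2.35 | $0.00
Total paid: $202.45

$202.45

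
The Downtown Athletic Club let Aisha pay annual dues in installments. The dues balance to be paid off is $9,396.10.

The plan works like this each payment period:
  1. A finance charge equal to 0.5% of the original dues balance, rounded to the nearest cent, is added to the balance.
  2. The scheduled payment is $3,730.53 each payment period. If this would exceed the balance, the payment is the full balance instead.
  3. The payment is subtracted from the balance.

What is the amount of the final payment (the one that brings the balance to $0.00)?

$2,075.98

Payment period 1: opening $9,396.10; interest $46.98 → $9,443.08; payment $3,730.53; balance $5,712.55
Payment period 2: opening $5,712.55; interest $46.98 → $5,759.53; payment $3,730.53; balance $2,029.00
Payment period 3: opening $2,029.00; interest $46.98 → $2,075.98; payment $2,075.98; balance $0.00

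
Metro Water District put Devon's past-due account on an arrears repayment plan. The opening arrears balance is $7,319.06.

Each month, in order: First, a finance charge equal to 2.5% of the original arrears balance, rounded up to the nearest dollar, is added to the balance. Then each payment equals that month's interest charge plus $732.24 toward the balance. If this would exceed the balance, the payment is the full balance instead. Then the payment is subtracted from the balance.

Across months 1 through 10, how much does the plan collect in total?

Month 1: opening $7,319.06; interest $183.00 → $7,502.06; payment $915.24; balance $6,586.82
Month 2: opening $6,586.82; interest $183.00 → $6,769.82; payment $915.24; balance $5,854.58
Month 3: opening $5,854.58; interest $183.00 → $6,037.58; payment $915.24; balance $5,122.34
Month 4: opening $5,122.34; interest $183.00 → $5,305.34; payment $915.24; balance $4,390.10
Month 5: opening $4,390.10; interest $183.00 → $4,573.10; payment $915.24; balance $3,657.86
Month 6: opening $3,657.86; interest $183.00 → $3,840.86; payment $915.24; balance $2,925.62
Month 7: opening $2,925.62; interest $183.00 → $3,108.62; payment $915.24; balance $2,193.38
Month 8: opening $2,193.38; interest $183.00 → $2,376.38; payment $915.24; balance $1,461.14
Month 9: opening $1,461.14; interest $183.00 → $1,644.14; payment $915.24; balance $728.90
Month 10: opening $728.90; interest $183.00 → $911.90; payment $911.90; balance $0.00
Total paid: $9,149.06

$9,149.06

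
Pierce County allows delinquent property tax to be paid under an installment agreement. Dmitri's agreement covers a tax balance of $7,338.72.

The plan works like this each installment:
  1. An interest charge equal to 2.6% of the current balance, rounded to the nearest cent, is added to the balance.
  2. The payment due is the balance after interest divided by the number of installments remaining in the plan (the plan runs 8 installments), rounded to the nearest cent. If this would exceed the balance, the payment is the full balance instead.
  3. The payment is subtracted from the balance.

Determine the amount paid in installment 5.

Installment 1: opening $7,338.72; interest $190.81 → $7,529.53; payment $941.19; balance $6,588.34
Installment 2: opening $6,588.34; interest $171.30 → $6,759.64; payment $965.66; balance $5,793.98
Installment 3: opening $5,793.98; interest $150.64 → $5,944.62; payment $990.77; balance $4,953.85
Installment 4: opening $4,953.85; interest $128.80 → $5,082.65; payment $1,016.53; balance $4,066.12
Installment 5: opening $4,066.12; interest $105.72 → $4,171.84; payment $1,042.96; balance $3,128.88

$1,042.96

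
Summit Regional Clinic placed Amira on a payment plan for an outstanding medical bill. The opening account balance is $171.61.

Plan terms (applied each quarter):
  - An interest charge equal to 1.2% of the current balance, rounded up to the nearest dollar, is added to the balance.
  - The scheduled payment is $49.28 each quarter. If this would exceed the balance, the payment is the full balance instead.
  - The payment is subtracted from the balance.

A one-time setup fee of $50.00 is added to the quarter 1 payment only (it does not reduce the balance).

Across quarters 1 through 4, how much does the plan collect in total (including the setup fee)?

Quarter 1: $171.61 +$3.00 interest = $174.61; pay $49.28 (+ $50.00 fee) → $125.33
Quarter 2: $125.33 +$2.00 interest = $127.33; pay $49.28 → $78.05
Quarter 3: $78.05 +$1.00 interest = $79.05; pay $49.28 → $29.77
Quarter 4: $29.77 +$1.00 interest = $30.77; pay $30.77 → $0.00
Total paid: $228.61

$228.61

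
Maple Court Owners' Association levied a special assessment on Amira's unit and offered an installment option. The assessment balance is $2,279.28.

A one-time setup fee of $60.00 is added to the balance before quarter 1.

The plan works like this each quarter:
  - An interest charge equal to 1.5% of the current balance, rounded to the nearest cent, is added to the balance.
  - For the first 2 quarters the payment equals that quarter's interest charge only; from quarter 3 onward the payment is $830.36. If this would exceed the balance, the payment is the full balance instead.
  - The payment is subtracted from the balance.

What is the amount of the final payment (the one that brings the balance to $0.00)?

Quarter 1: $2,339.28 +$35.09 interest = $2,374.37; pay $35.09 → $2,339.28
Quarter 2: $2,339.28 +$35.09 interest = $2,374.37; pay $35.09 → $2,339.28
Quarter 3: $2,339.28 +$35.09 interest = $2,374.37; pay $830.36 → $1,544.01
Quarter 4: $1,544.01 +$23.16 interest = $1,567.17; pay $830.36 → $736.81
Quarter 5: $736.81 +$11.05 interest = $747.86; pay $747.86 → $0.00

$747.86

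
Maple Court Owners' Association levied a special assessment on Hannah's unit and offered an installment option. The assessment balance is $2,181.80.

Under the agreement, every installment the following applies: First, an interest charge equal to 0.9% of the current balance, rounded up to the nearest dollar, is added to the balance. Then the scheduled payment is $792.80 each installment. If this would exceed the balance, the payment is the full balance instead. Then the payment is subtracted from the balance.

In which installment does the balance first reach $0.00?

3

Installment 1: $2,181.80 +$20.00 interest = $2,201.80; pay $792.80 → $1,409.00
Installment 2: $1,409.00 +$13.00 interest = $1,422.00; pay $792.80 → $629.20
Installment 3: $629.20 +$6.00 interest = $635.20; pay $635.20 → $0.00
Balance reaches $0.00 in installment 3.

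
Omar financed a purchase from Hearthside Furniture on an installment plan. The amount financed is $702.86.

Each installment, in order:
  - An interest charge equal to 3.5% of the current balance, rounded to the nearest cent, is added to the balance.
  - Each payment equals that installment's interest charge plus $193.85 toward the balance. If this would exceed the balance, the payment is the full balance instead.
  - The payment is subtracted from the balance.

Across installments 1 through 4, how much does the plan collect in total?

# | Opening | Interest | Payment | End bal
1 | $702.86 | $24.60 | $218.45 | $509.01
2 | $509.01 | $17.82 | $211.67 | $315.16
3 | $315.16 | $11.03 | $204.88 | $121.31
4 | $121.31 | $4.25 | $125.56 | $0.00
Total paid: $760.56

$760.56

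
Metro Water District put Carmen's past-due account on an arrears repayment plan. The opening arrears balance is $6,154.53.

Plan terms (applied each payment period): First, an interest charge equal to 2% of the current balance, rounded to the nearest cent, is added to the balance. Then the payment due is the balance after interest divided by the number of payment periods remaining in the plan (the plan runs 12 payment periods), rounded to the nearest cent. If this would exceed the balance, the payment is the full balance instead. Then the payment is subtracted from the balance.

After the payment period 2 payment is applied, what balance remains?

Payment period 1: opening $6,154.53; interest $123.09 → $6,277.62; payment $523.14; balance $5,754.48
Payment period 2: opening $5,754.48; interest $115.09 → $5,869.57; payment $533.60; balance $5,335.97

$5,335.97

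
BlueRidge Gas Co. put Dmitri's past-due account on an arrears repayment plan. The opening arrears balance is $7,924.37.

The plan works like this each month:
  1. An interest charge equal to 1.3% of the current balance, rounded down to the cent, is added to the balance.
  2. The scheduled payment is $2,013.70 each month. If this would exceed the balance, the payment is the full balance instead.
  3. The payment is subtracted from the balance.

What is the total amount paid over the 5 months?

Month 1: $7,924.37 +$103.01 interest = $8,027.38; pay $2,013.70 → $6,013.68
Month 2: $6,013.68 +$78.17 interest = $6,091.85; pay $2,013.70 → $4,078.15
Month 3: $4,078.15 +$53.01 interest = $4,131.16; pay $2,013.70 → $2,117.46
Month 4: $2,117.46 +$27.52 interest = $2,144.98; pay $2,013.70 → $131.28
Month 5: $131.28 +$1.70 interest = $132.98; pay $132.98 → $0.00
Total paid: $8,187.78

$8,187.78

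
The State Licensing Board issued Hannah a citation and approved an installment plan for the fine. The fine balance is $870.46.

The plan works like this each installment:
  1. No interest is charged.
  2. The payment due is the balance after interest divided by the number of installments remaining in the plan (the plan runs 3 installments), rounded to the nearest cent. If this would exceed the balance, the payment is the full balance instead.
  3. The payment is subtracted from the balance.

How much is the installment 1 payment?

Installment 1: $870.46 − $290.15 → $580.31

$290.15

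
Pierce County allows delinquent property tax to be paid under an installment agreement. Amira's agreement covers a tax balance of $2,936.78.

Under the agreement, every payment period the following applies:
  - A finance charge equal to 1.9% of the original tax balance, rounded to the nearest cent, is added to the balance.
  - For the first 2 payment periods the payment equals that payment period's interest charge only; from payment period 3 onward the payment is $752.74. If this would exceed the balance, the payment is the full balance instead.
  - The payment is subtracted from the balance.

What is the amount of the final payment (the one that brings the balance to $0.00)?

$204.82

Payment period 1: $2,936.78 +$55.80 interest = $2,992.58; pay $55.80 → $2,936.78
Payment period 2: $2,936.78 +$55.80 interest = $2,992.58; pay $55.80 → $2,936.78
Payment period 3: $2,936.78 +$55.80 interest = $2,992.58; pay $752.74 → $2,239.84
Payment period 4: $2,239.84 +$55.80 interest = $2,295.64; pay $752.74 → $1,542.90
Payment period 5: $1,542.90 +$55.80 interest = $1,598.70; pay $752.74 → $845.96
Payment period 6: $845.96 +$55.80 interest = $901.76; pay $752.74 → $149.02
Payment period 7: $149.02 +$55.80 interest = $204.82; pay $204.82 → $0.00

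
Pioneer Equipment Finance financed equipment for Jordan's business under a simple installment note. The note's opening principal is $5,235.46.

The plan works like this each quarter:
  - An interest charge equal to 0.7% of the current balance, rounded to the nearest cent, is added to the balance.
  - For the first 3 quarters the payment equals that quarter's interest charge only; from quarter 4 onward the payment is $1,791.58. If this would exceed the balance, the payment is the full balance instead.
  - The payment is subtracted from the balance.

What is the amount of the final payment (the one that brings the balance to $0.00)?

Quarter 1: opening $5,235.46; interest $36.65 → $5,272.11; payment $36.65; balance $5,235.46
Quarter 2: opening $5,235.46; interest $36.65 → $5,272.11; payment $36.65; balance $5,235.46
Quarter 3: opening $5,235.46; interest $36.65 → $5,272.11; payment $36.65; balance $5,235.46
Quarter 4: opening $5,235.46; interest $36.65 → $5,272.11; payment $1,791.58; balance $3,480.53
Quarter 5: opening $3,480.53; interest $24.36 → $3,504.89; payment $1,791.58; balance $1,713.31
Quarter 6: opening $1,713.31; interest $11.99 → $1,725.30; payment $1,725.30; balance $0.00

$1,725.30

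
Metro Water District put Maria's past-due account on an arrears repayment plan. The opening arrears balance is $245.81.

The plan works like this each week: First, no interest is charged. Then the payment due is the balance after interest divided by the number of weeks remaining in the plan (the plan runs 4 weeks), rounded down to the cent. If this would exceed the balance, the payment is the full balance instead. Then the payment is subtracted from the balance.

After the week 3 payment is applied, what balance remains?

# | Opening | Payment | End bal
1 | $245.81 | $61.45 | $184.36
2 | $184.36 | $61.45 | $122.91
3 | $122.91 | $61.45 | $61.46

$61.46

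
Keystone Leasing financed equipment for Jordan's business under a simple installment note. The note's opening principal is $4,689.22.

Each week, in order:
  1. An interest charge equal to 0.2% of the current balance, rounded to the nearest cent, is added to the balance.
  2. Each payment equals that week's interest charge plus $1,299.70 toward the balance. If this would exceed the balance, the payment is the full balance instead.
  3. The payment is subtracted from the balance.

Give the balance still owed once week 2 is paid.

$2,089.82

Week 1: opening $4,689.22; interest $9.38 → $4,698.60; payment $1,309.08; balance $3,389.52
Week 2: opening $3,389.52; interest $6.78 → $3,396.30; payment $1,306.48; balance $2,089.82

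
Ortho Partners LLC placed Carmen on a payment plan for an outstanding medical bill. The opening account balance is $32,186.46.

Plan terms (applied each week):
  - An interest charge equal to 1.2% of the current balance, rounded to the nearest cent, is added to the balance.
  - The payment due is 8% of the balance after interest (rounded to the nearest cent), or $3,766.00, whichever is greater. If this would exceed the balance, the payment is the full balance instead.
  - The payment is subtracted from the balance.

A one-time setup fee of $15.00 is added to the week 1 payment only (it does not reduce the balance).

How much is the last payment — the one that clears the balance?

Week 1: opening $32,186.46; interest $386.24 → $32,572.70; payment $3,766.00 (+ $15.00 fee); balance $28,806.70
Week 2: opening $28,806.70; interest $345.68 → $29,152.38; payment $3,766.00; balance $25,386.38
Week 3: opening $25,386.38; interest $304.64 → $25,691.02; payment $3,766.00; balance $21,925.02
Week 4: opening $21,925.02; interest $263.10 → $22,188.12; payment $3,766.00; balance $18,422.12
Week 5: opening $18,422.12; interest $221.07 → $18,643.19; payment $3,766.00; balance $14,877.19
Week 6: opening $14,877.19; interest $178.53 → $15,055.72; payment $3,766.00; balance $11,289.72
Week 7: opening $11,289.72; interest $135.48 → $11,425.20; payment $3,766.00; balance $7,659.20
Week 8: opening $7,659.20; interest $91.91 → $7,751.11; payment $3,766.00; balance $3,985.11
Week 9: opening $3,985.11; interest $47.82 → $4,032.93; payment $3,766.00; balance $266.93
Week 10: opening $266.93; interest $3.20 → $270.13; payment $270.13; balance $0.00

$270.13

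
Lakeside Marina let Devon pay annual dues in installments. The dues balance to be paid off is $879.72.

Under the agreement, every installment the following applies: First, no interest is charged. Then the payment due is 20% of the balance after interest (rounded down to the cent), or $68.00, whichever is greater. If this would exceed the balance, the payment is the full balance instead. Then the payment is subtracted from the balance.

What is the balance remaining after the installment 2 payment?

Installment 1: $879.72 − $175.94 → $703.78
Installment 2: $703.78 − $140.75 → $563.03

$563.03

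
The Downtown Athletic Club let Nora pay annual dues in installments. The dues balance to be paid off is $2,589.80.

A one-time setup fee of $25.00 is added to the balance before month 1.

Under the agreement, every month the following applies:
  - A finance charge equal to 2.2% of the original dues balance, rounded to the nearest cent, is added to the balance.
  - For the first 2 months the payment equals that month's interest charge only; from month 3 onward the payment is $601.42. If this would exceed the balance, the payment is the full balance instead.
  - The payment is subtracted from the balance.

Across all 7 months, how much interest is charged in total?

# | Opening | Interest | Payment | End bal
1 | $2,614.80 | $56.98 | $56.98 | $2,614.80
2 | $2,614.80 | $56.98 | $56.98 | $2,614.80
3 | $2,614.80 | $56.98 | $601.42 | $2,070.36
4 | $2,070.36 | $56.98 | $601.42 | $1,525.92
5 | $1,525.92 | $56.98 | $601.42 | $981.48
6 | $981.48 | $56.98 | $601.42 | $437.04
7 | $437.04 | $56.98 | $494.02 | $0.00
Total interest: $56.98 + $56.98 + $56.98 + $56.98 + $56.98 + $56.98 + $56.98 = $398.86

$398.86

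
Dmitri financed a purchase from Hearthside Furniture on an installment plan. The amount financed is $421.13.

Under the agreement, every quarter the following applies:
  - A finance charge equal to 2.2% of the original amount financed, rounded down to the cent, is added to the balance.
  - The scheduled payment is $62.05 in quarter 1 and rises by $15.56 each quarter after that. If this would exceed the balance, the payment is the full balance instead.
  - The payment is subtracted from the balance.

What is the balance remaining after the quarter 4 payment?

$116.61

# | Opening | Interest | Payment | End bal
1 | $421.13 | $9.26 | $62.05 | $368.34
2 | $368.34 | $9.26 | $77.61 | $299.99
3 | $299.99 | $9.26 | $93.17 | $216.08
4 | $216.08 | $9.26 | $108.73 | $116.61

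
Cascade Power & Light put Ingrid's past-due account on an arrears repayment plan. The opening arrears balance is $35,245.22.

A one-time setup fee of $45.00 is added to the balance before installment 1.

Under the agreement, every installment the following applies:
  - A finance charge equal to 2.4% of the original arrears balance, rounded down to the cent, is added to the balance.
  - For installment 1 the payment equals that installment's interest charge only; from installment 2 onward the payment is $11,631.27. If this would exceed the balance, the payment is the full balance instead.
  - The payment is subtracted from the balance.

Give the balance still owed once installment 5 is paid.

$0.00

Installment 1: opening $35,290.22; interest $845.88 → $36,136.10; payment $845.88; balance $35,290.22
Installment 2: opening $35,290.22; interest $845.88 → $36,136.10; payment $11,631.27; balance $24,504.83
Installment 3: opening $24,504.83; interest $845.88 → $25,350.71; payment $11,631.27; balance $13,719.44
Installment 4: opening $13,719.44; interest $845.88 → $14,565.32; payment $11,631.27; balance $2,934.05
Installment 5: opening $2,934.05; interest $845.88 → $3,779.93; payment $3,779.93; balance $0.00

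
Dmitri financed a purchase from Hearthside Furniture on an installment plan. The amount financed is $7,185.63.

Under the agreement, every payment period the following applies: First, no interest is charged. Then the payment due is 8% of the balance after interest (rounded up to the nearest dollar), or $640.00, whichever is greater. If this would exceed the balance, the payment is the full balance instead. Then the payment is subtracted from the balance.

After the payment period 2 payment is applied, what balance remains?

# | Opening | Payment | End bal
1 | $7,185.63 | $640.00 | $6,545.63
2 | $6,545.63 | $640.00 | $5,905.63

$5,905.63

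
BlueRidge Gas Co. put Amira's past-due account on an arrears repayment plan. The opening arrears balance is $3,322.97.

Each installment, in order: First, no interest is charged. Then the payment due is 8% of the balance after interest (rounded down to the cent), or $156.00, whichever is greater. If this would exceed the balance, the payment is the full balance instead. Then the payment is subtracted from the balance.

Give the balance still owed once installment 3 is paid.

# | Opening | Payment | End bal
1 | $3,322.97 | $265.83 | $3,057.14
2 | $3,057.14 | $244.57 | $2,812.57
3 | $2,812.57 | $225.00 | $2,587.57

$2,587.57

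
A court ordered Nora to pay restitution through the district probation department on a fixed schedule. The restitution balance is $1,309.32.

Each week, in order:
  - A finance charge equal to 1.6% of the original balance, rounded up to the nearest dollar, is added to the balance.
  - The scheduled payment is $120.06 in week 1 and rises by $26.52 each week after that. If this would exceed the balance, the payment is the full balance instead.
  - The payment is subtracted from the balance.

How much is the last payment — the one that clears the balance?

Week 1: opening $1,309.32; interest $21.00 → $1,330.32; payment $120.06; balance $1,210.26
Week 2: opening $1,210.26; interest $21.00 → $1,231.26; payment $146.58; balance $1,084.68
Week 3: opening $1,084.68; interest $21.00 → $1,105.68; payment $173.10; balance $932.58
Week 4: opening $932.58; interest $21.00 → $953.58; payment $199.62; balance $753.96
Week 5: opening $753.96; interest $21.00 → $774.96; payment $226.14; balance $548.82
Week 6: opening $548.82; interest $21.00 → $569.82; payment $252.66; balance $317.16
Week 7: opening $317.16; interest $21.00 → $338.16; payment $279.18; balance $58.98
Week 8: opening $58.98; interest $21.00 → $79.98; payment $79.98; balance $0.00

$79.98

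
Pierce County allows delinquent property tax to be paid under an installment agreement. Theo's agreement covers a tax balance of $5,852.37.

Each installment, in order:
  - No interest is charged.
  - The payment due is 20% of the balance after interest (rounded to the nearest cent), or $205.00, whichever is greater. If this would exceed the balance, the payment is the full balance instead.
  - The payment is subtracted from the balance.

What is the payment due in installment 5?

# | Opening | Payment | End bal
1 | $5,852.37 | $1,170.47 | $4,681.90
2 | $4,681.90 | $936.38 | $3,745.52
3 | $3,745.52 | $749.10 | $2,996.42
4 | $2,996.42 | $599.28 | $2,397.14
5 | $2,397.14 | $479.43 | $1,917.71

$479.43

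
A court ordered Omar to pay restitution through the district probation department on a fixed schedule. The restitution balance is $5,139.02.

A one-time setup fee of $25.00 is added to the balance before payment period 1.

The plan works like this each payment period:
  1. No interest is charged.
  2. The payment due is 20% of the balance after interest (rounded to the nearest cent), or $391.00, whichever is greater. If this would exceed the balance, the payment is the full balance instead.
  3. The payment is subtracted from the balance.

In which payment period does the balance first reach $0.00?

10

# | Opening | Payment | End bal
1 | $5,164.02 | $1,032.80 | $4,131.22
2 | $4,131.22 | $826.24 | $3,304.98
3 | $3,304.98 | $661.00 | $2,643.98
4 | $2,643.98 | $528.80 | $2,115.18
5 | $2,115.18 | $423.04 | $1,692.14
6 | $1,692.14 | $391.00 | $1,301.14
7 | $1,301.14 | $391.00 | $910.14
8 | $910.14 | $391.00 | $519.14
9 | $519.14 | $391.00 | $128.14
10 | $128.14 | $128.14 | $0.00
Balance reaches $0.00 in payment period 10.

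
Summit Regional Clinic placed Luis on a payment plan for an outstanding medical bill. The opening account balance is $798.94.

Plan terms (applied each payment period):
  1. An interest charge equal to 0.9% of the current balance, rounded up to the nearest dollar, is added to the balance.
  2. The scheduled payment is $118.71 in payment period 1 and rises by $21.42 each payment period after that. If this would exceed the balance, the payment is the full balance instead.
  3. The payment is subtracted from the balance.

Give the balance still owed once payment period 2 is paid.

$555.10

# | Opening | Interest | Payment | End bal
1 | $798.94 | $8.00 | $118.71 | $688.23
2 | $688.23 | $7.00 | $140.13 | $555.10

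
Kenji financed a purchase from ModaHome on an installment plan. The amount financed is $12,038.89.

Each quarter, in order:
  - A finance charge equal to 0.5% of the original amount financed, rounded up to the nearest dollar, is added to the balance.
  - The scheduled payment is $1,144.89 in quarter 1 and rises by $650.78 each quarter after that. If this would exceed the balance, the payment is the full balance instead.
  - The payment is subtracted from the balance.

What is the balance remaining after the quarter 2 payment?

$9,220.33

# | Opening | Interest | Payment | End bal
1 | $12,038.89 | $61.00 | $1,144.89 | $10,955.00
2 | $10,955.00 | $61.00 | $1,795.67 | $9,220.33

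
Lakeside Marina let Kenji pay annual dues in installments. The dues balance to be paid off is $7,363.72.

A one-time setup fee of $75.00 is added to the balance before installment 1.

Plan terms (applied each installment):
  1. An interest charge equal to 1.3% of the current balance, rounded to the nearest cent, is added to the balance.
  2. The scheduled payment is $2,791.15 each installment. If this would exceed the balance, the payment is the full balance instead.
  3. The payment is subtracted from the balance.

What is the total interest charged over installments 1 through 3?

$184.57

# | Opening | Interest | Payment | End bal
1 | $7,438.72 | $96.70 | $2,791.15 | $4,744.27
2 | $4,744.27 | $61.68 | $2,791.15 | $2,014.80
3 | $2,014.80 | $26.19 | $2,040.99 | $0.00
Total interest: $96.70 + $61.68 + $26.19 = $184.57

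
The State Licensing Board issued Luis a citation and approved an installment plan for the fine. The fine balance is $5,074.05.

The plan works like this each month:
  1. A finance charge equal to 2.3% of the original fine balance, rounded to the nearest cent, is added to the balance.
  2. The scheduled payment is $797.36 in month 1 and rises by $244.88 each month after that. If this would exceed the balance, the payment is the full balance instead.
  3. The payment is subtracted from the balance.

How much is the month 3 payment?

$1,287.12

Month 1: opening $5,074.05; interest $116.70 → $5,190.75; payment $797.36; balance $4,393.39
Month 2: opening $4,393.39; interest $116.70 → $4,510.09; payment $1,042.24; balance $3,467.85
Month 3: opening $3,467.85; interest $116.70 → $3,584.55; payment $1,287.12; balance $2,297.43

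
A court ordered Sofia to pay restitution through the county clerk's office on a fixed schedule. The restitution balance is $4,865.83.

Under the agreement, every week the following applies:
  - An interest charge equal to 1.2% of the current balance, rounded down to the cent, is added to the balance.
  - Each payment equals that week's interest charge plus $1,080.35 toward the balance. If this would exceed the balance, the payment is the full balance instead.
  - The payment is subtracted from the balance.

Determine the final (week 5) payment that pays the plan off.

Week 1: opening $4,865.83; interest $58.38 → $4,924.21; payment $1,138.73; balance $3,785.48
Week 2: opening $3,785.48; interest $45.42 → $3,830.90; payment $1,125.77; balance $2,705.13
Week 3: opening $2,705.13; interest $32.46 → $2,737.59; payment $1,112.81; balance $1,624.78
Week 4: opening $1,624.78; interest $19.49 → $1,644.27; payment $1,099.84; balance $544.43
Week 5: opening $544.43; interest $6.53 → $550.96; payment $550.96; balance $0.00

$550.96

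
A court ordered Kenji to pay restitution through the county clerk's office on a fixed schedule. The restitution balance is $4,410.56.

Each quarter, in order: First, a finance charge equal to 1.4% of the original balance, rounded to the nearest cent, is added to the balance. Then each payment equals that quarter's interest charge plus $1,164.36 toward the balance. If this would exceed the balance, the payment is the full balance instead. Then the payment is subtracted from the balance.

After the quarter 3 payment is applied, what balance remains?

Quarter 1: $4,410.56 +$61.75 interest = $4,472.31; pay $1,226.11 → $3,246.20
Quarter 2: $3,246.20 +$61.75 interest = $3,307.95; pay $1,226.11 → $2,081.84
Quarter 3: $2,081.84 +$61.75 interest = $2,143.59; pay $1,226.11 → $917.48

$917.48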